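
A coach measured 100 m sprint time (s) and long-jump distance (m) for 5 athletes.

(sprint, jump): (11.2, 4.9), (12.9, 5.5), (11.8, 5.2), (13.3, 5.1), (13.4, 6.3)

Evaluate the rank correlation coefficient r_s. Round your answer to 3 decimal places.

0.700

Rank sprint: 1, 3, 2, 4, 5
Rank jump: 1, 4, 3, 2, 5
d = rank(sprint) − rank(jump): 0, -1, -1, 2, 0; Σd² = 6
ρ = 1 − 6Σd² / [n(n²−1)] = 1 − 6×6 / (5×24) = 1 − 36/120 ≈ 0.700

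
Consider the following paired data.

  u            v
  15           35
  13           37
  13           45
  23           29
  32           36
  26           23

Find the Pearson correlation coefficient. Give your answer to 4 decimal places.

n = 6, Σu = 122, Σv = 205, Σu² = 2792, Σv² = 7285, Σuv = 4008
nΣuv − ΣuΣv = 24048 − 25010 = -962
nΣu² − (Σu)² = 16752 − 14884 = 1868; nΣv² − (Σv)² = 43710 − 42025 = 1685
r = -962 / √(1868 × 1685) = -962 / 1774.1420 ≈ -0.5422

-0.5422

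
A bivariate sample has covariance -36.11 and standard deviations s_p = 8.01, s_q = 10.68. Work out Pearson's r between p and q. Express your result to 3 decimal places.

r = Cov(p,q) / (s_p · s_q) = -36.11 / (8.01 × 10.68)
  = -36.11 / 85.5468 ≈ -0.422

-0.422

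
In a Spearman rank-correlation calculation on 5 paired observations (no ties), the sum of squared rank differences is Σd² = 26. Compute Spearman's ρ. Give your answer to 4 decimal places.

-0.3000

ρ = 1 − 6Σd² / [n(n²−1)] = 1 − 6×26 / (5×24)
  = 1 − 156/120 = 1 − 1.30000 ≈ -0.3000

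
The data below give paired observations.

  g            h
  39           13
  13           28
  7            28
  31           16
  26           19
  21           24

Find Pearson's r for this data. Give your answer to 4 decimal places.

-0.9760

n = 6, Σg = 137, Σh = 128, Σg² = 3817, Σh² = 2930, Σgh = 2561
nΣgh − ΣgΣh = 15366 − 17536 = -2170
nΣg² − (Σg)² = 22902 − 18769 = 4133; nΣh² − (Σh)² = 17580 − 16384 = 1196
r = -2170 / √(4133 × 1196) = -2170 / 2223.3011 ≈ -0.9760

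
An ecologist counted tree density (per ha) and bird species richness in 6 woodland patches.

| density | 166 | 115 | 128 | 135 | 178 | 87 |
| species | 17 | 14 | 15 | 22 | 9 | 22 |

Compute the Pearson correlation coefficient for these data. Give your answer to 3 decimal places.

-0.611

n = 6, Σx = 809, Σy = 99, Σx² = 114643, Σy² = 1759, Σxy = 12838
nΣxy − ΣxΣy = 77028 − 80091 = -3063
nΣx² − (Σx)² = 687858 − 654481 = 33377; nΣy² − (Σy)² = 10554 − 9801 = 753
r = -3063 / √(33377 × 753) = -3063 / 5013.2705 ≈ -0.611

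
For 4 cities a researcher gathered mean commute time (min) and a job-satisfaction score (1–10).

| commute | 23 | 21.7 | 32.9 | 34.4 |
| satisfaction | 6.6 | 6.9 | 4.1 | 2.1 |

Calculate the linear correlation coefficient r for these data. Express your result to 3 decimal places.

-0.962

n = 4, Σx = 112, Σy = 19.7, Σx² = 3265.66, Σy² = 112.39, Σxy = 508.66
nΣxy − ΣxΣy = 2034.64 − 2206.4 = -171.76
nΣx² − (Σx)² = 13062.64 − 12544 = 518.64; nΣy² − (Σy)² = 449.56 − 388.09 = 61.47
r = -171.76 / √(518.64 × 61.47) = -171.76 / 178.5520 ≈ -0.962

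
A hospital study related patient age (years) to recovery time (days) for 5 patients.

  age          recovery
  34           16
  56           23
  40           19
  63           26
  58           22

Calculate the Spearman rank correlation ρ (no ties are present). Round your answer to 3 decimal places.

0.900

Rank age: 1, 3, 2, 5, 4
Rank recovery: 1, 4, 2, 5, 3
d = rank(age) − rank(recovery): 0, -1, 0, 0, 1; Σd² = 2
ρ = 1 − 6Σd² / [n(n²−1)] = 1 − 6×2 / (5×24) = 1 − 12/120 ≈ 0.900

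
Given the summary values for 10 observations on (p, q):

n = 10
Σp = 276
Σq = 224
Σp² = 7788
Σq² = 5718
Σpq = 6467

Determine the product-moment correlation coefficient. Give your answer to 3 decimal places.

r = (nΣpq − ΣpΣq) / √[(nΣp² − (Σp)²)(nΣq² − (Σq)²)]
Numerator: 10×6467 − 276×224 = 2846
Denominator: √[(77880 − 76176)(57180 − 50176)] = √[1704 × 7004] = 3454.6803
r = 2846 / 3454.6803 ≈ 0.824

0.824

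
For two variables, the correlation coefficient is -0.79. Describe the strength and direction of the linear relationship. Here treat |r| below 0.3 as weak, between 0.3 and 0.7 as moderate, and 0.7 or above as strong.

r = -0.79 < 0 so the relationship is negative.
|r| = 0.79, which falls in the strong range.

strong negative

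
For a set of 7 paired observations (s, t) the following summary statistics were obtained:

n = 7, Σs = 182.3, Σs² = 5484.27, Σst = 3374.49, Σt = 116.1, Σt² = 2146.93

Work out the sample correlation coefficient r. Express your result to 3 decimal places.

0.869

r = (nΣst − ΣsΣt) / √[(nΣs² − (Σs)²)(nΣt² − (Σt)²)]
Numerator: 7×3374.49 − 182.3×116.1 = 2456.4
Denominator: √[(38389.89 − 33233.29)(15028.51 − 13479.21)] = √[5156.6 × 1549.3] = 2826.5032
r = 2456.4 / 2826.5032 ≈ 0.869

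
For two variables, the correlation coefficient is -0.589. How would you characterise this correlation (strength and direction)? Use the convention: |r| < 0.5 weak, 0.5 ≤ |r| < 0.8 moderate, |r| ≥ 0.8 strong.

moderate negative

r = -0.589 < 0 so the relationship is negative.
|r| = 0.589, which falls in the moderate range.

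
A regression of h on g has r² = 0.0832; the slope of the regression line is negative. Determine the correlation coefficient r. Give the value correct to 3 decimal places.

-0.288

|r| = √0.0832 = 0.288
The association is negative, so r = −0.288.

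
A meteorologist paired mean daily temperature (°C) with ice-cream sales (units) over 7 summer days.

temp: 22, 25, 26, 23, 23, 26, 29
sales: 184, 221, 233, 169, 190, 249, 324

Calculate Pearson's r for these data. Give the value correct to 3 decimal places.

0.966

n = 7, Σx = 174, Σy = 1570, Σx² = 4360, Σy² = 368624, Σxy = 39758
nΣxy − ΣxΣy = 278306 − 273180 = 5126
nΣx² − (Σx)² = 30520 − 30276 = 244; nΣy² − (Σy)² = 2580368 − 2464900 = 115468
r = 5126 / √(244 × 115468) = 5126 / 5307.9367 ≈ 0.966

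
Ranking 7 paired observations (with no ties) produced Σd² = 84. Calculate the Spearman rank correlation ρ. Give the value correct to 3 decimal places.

ρ = 1 − 6Σd² / [n(n²−1)] = 1 − 6×84 / (7×48)
  = 1 − 504/336 = 1 − 1.5000 ≈ -0.500

-0.500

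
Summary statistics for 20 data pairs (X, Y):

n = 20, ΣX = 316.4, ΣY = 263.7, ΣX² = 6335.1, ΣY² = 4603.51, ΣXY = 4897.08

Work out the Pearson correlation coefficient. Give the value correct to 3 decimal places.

0.593

r = (nΣXY − ΣXΣY) / √[(nΣX² − (ΣX)²)(nΣY² − (ΣY)²)]
Numerator: 20×4897.08 − 316.4×263.7 = 14506.92
Denominator: √[(126702 − 100108.96)(92070.2 − 69537.69)] = √[26593.04 × 22532.51] = 24478.7242
r = 14506.92 / 24478.7242 ≈ 0.593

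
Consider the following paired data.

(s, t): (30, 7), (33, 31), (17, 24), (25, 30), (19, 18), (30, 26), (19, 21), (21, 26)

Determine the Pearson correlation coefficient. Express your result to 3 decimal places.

n = 8, Σs = 194, Σt = 183, Σs² = 4966, Σt² = 4603, Σst = 4458
nΣst − ΣsΣt = 35664 − 35502 = 162
nΣs² − (Σs)² = 39728 − 37636 = 2092; nΣt² − (Σt)² = 36824 − 33489 = 3335
r = 162 / √(2092 × 3335) = 162 / 2641.3671 ≈ 0.061

0.061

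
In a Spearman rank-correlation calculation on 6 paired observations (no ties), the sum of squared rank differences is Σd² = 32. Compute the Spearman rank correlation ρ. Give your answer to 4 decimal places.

0.0857

ρ = 1 − 6Σd² / [n(n²−1)] = 1 − 6×32 / (6×35)
  = 1 − 192/210 = 1 − 0.91429 ≈ 0.0857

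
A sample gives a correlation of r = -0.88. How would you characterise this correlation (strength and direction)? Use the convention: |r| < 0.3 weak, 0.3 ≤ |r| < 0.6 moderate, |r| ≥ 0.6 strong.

r = -0.88 < 0 so the relationship is negative.
|r| = 0.88, which falls in the strong range.

strong negative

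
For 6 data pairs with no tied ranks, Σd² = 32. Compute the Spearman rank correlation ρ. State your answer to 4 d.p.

ρ = 1 − 6Σd² / [n(n²−1)] = 1 − 6×32 / (6×35)
  = 1 − 192/210 = 1 − 0.91429 ≈ 0.0857

0.0857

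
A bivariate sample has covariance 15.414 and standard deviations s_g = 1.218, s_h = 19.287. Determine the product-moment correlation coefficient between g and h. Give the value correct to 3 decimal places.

0.656

r = Cov(g,h) / (s_g · s_h) = 15.414 / (1.218 × 19.287)
  = 15.414 / 23.4916 ≈ 0.656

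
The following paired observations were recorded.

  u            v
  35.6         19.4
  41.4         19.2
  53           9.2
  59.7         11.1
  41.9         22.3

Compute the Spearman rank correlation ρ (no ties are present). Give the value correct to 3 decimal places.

-0.600

Rank u: 1, 2, 4, 5, 3
Rank v: 4, 3, 1, 2, 5
d = rank(u) − rank(v): -3, -1, 3, 3, -2; Σd² = 32
ρ = 1 − 6Σd² / [n(n²−1)] = 1 − 6×32 / (5×24) = 1 − 192/120 ≈ -0.600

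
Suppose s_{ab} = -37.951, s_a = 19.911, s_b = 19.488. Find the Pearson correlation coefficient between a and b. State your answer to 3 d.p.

r = Cov(a,b) / (s_a · s_b) = -37.951 / (19.911 × 19.488)
  = -37.951 / 388.0256 ≈ -0.098

-0.098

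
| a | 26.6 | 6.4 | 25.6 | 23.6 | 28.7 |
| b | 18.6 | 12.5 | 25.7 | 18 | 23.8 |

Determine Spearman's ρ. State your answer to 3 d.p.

Rank a: 4, 1, 3, 2, 5
Rank b: 3, 1, 5, 2, 4
d = rank(a) − rank(b): 1, 0, -2, 0, 1; Σd² = 6
ρ = 1 − 6Σd² / [n(n²−1)] = 1 − 6×6 / (5×24) = 1 − 36/120 ≈ 0.700

0.700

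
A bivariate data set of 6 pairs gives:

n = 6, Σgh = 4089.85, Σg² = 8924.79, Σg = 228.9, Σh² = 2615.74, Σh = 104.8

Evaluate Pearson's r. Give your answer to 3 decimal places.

r = (nΣgh − ΣgΣh) / √[(nΣg² − (Σg)²)(nΣh² − (Σh)²)]
Numerator: 6×4089.85 − 228.9×104.8 = 550.38
Denominator: √[(53548.74 − 52395.21)(15694.44 − 10983.04)] = √[1153.53 × 4711.4] = 2331.2531
r = 550.38 / 2331.2531 ≈ 0.236

0.236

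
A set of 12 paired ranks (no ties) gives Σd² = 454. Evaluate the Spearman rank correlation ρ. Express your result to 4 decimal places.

-0.5874

ρ = 1 − 6Σd² / [n(n²−1)] = 1 − 6×454 / (12×143)
  = 1 − 2724/1716 = 1 − 1.58741 ≈ -0.5874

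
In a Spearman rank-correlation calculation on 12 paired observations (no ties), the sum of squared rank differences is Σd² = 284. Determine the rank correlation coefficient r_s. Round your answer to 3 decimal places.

ρ = 1 − 6Σd² / [n(n²−1)] = 1 − 6×284 / (12×143)
  = 1 − 1704/1716 = 1 − 0.9930 ≈ 0.007

0.007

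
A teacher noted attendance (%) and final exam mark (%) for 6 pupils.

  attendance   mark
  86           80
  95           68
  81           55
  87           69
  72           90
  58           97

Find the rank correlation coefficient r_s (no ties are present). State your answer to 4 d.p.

Rank attendance: 4, 6, 3, 5, 2, 1
Rank mark: 4, 2, 1, 3, 5, 6
d = rank(attendance) − rank(mark): 0, 4, 2, 2, -3, -5; Σd² = 58
ρ = 1 − 6Σd² / [n(n²−1)] = 1 − 6×58 / (6×35) = 1 − 348/210 ≈ -0.6571

-0.6571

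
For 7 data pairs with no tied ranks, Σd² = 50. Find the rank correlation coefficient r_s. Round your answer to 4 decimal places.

0.1071

ρ = 1 − 6Σd² / [n(n²−1)] = 1 − 6×50 / (7×48)
  = 1 − 300/336 = 1 − 0.89286 ≈ 0.1071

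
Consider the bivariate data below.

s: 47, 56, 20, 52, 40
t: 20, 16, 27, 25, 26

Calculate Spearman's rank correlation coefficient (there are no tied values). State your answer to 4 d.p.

Rank s: 3, 5, 1, 4, 2
Rank t: 2, 1, 5, 3, 4
d = rank(s) − rank(t): 1, 4, -4, 1, -2; Σd² = 38
ρ = 1 − 6Σd² / [n(n²−1)] = 1 − 6×38 / (5×24) = 1 − 228/120 ≈ -0.9000

-0.9000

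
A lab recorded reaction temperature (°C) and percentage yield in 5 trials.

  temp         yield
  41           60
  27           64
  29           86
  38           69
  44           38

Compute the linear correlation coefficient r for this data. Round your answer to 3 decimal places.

n = 5, Σx = 179, Σy = 317, Σx² = 6631, Σy² = 21297, Σxy = 10976
nΣxy − ΣxΣy = 54880 − 56743 = -1863
nΣx² − (Σx)² = 33155 − 32041 = 1114; nΣy² − (Σy)² = 106485 − 100489 = 5996
r = -1863 / √(1114 × 5996) = -1863 / 2584.4814 ≈ -0.721

-0.721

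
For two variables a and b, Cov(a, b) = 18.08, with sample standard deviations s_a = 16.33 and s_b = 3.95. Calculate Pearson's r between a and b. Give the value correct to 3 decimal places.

r = Cov(a,b) / (s_a · s_b) = 18.08 / (16.33 × 3.95)
  = 18.08 / 64.5035 ≈ 0.280

0.280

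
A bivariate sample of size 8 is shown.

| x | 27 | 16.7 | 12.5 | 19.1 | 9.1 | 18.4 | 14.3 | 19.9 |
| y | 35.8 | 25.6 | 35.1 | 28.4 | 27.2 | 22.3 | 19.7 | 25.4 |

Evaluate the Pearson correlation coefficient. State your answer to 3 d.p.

0.287

n = 8, Σx = 137, Σy = 219.5, Σx² = 2550.82, Σy² = 6245.95, Σxy = 3820.32
nΣxy − ΣxΣy = 30562.56 − 30071.5 = 491.06
nΣx² − (Σx)² = 20406.56 − 18769 = 1637.56; nΣy² − (Σy)² = 49967.6 − 48180.25 = 1787.35
r = 491.06 / √(1637.56 × 1787.35) = 491.06 / 1710.8164 ≈ 0.287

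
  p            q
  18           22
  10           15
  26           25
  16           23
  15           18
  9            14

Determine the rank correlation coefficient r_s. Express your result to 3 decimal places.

Rank p: 5, 2, 6, 4, 3, 1
Rank q: 4, 2, 6, 5, 3, 1
d = rank(p) − rank(q): 1, 0, 0, -1, 0, 0; Σd² = 2
ρ = 1 − 6Σd² / [n(n²−1)] = 1 − 6×2 / (6×35) = 1 − 12/210 ≈ 0.943

0.943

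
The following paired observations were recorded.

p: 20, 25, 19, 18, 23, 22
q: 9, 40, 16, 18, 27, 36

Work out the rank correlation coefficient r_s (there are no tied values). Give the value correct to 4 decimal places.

Rank p: 3, 6, 2, 1, 5, 4
Rank q: 1, 6, 2, 3, 4, 5
d = rank(p) − rank(q): 2, 0, 0, -2, 1, -1; Σd² = 10
ρ = 1 − 6Σd² / [n(n²−1)] = 1 − 6×10 / (6×35) = 1 − 60/210 ≈ 0.7143

0.7143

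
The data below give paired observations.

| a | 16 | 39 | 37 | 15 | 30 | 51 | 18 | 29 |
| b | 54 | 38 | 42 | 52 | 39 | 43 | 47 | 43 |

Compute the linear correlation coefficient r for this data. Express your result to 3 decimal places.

-0.736

n = 8, Σa = 235, Σb = 358, Σa² = 8037, Σb² = 16256, Σab = 10136
nΣab − ΣaΣb = 81088 − 84130 = -3042
nΣa² − (Σa)² = 64296 − 55225 = 9071; nΣb² − (Σb)² = 130048 − 128164 = 1884
r = -3042 / √(9071 × 1884) = -3042 / 4133.9768 ≈ -0.736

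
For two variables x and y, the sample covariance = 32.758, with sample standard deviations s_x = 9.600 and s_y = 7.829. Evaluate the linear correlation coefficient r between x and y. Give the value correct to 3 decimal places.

r = Cov(x,y) / (s_x · s_y) = 32.758 / (9.600 × 7.829)
  = 32.758 / 75.1584 ≈ 0.436

0.436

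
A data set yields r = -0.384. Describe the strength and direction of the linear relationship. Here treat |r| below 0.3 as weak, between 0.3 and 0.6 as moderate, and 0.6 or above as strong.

moderate negative

r = -0.384 < 0 so the relationship is negative.
|r| = 0.384, which falls in the moderate range.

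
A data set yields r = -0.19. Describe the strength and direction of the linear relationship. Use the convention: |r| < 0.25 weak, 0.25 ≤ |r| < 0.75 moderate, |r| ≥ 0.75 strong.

weak negative

r = -0.19 < 0 so the relationship is negative.
|r| = 0.19, which falls in the weak range.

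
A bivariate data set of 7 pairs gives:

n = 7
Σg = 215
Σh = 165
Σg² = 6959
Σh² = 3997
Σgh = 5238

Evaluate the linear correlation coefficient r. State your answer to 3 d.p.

0.870

r = (nΣgh − ΣgΣh) / √[(nΣg² − (Σg)²)(nΣh² − (Σh)²)]
Numerator: 7×5238 − 215×165 = 1191
Denominator: √[(48713 − 46225)(27979 − 27225)] = √[2488 × 754] = 1369.6540
r = 1191 / 1369.6540 ≈ 0.870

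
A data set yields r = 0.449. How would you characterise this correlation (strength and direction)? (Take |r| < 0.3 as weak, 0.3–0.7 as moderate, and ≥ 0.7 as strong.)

moderate positive

r = 0.449 > 0 so the relationship is positive.
|r| = 0.449, which falls in the moderate range.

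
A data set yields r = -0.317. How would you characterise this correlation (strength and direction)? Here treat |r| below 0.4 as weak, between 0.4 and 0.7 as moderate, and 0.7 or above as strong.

r = -0.317 < 0 so the relationship is negative.
|r| = 0.317, which falls in the weak range.

weak negative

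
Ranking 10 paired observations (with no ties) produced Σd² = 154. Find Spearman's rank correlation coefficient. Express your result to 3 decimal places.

ρ = 1 − 6Σd² / [n(n²−1)] = 1 − 6×154 / (10×99)
  = 1 − 924/990 = 1 − 0.9333 ≈ 0.067

0.067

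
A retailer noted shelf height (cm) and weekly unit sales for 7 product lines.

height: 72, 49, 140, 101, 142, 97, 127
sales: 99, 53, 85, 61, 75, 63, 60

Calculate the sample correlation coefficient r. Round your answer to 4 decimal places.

0.1694

n = 7, Σx = 728, Σy = 496, Σx² = 83088, Σy² = 36750, Σxy = 52167
nΣxy − ΣxΣy = 365169 − 361088 = 4081
nΣx² − (Σx)² = 581616 − 529984 = 51632; nΣy² − (Σy)² = 257250 − 246016 = 11234
r = 4081 / √(51632 × 11234) = 4081 / 24083.8927 ≈ 0.1694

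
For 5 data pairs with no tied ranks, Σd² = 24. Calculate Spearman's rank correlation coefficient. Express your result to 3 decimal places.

ρ = 1 − 6Σd² / [n(n²−1)] = 1 − 6×24 / (5×24)
  = 1 − 144/120 = 1 − 1.2000 ≈ -0.200

-0.200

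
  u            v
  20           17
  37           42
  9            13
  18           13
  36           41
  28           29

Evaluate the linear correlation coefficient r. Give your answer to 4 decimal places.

n = 6, Σu = 148, Σv = 155, Σu² = 4254, Σv² = 4913, Σuv = 4533
nΣuv − ΣuΣv = 27198 − 22940 = 4258
nΣu² − (Σu)² = 25524 − 21904 = 3620; nΣv² − (Σv)² = 29478 − 24025 = 5453
r = 4258 / √(3620 × 5453) = 4258 / 4442.9562 ≈ 0.9584

0.9584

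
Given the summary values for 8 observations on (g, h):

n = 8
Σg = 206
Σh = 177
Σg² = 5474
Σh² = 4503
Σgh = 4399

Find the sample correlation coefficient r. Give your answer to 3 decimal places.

-0.503

r = (nΣgh − ΣgΣh) / √[(nΣg² − (Σg)²)(nΣh² − (Σh)²)]
Numerator: 8×4399 − 206×177 = -1270
Denominator: √[(43792 − 42436)(36024 − 31329)] = √[1356 × 4695] = 2523.1766
r = -1270 / 2523.1766 ≈ -0.503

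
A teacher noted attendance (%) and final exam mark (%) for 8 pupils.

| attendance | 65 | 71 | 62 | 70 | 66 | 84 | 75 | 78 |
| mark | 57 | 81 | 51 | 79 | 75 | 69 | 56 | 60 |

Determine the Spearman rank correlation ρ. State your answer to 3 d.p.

0.262

Rank attendance: 2, 5, 1, 4, 3, 8, 6, 7
Rank mark: 3, 8, 1, 7, 6, 5, 2, 4
d = rank(attendance) − rank(mark): -1, -3, 0, -3, -3, 3, 4, 3; Σd² = 62
ρ = 1 − 6Σd² / [n(n²−1)] = 1 − 6×62 / (8×63) = 1 − 372/504 ≈ 0.262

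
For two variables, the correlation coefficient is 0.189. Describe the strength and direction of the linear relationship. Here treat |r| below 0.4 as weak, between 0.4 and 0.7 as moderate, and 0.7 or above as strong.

weak positive

r = 0.189 > 0 so the relationship is positive.
|r| = 0.189, which falls in the weak range.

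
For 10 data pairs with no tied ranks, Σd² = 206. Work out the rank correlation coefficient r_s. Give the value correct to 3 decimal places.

-0.248

ρ = 1 − 6Σd² / [n(n²−1)] = 1 − 6×206 / (10×99)
  = 1 − 1236/990 = 1 − 1.2485 ≈ -0.248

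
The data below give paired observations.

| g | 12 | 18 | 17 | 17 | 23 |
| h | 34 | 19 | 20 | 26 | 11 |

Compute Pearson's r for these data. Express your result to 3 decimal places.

n = 5, Σg = 87, Σh = 110, Σg² = 1575, Σh² = 2714, Σgh = 1785
nΣgh − ΣgΣh = 8925 − 9570 = -645
nΣg² − (Σg)² = 7875 − 7569 = 306; nΣh² − (Σh)² = 13570 − 12100 = 1470
r = -645 / √(306 × 1470) = -645 / 670.6862 ≈ -0.962

-0.962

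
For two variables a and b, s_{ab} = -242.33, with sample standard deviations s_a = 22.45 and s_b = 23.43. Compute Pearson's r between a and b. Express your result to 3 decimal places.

-0.461

r = Cov(a,b) / (s_a · s_b) = -242.33 / (22.45 × 23.43)
  = -242.33 / 526.0035 ≈ -0.461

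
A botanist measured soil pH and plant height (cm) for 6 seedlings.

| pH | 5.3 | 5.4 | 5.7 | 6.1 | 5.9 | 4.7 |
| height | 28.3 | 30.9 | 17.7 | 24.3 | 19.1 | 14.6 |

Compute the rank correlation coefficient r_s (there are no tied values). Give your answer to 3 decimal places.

0.143

Rank pH: 2, 3, 4, 6, 5, 1
Rank height: 5, 6, 2, 4, 3, 1
d = rank(pH) − rank(height): -3, -3, 2, 2, 2, 0; Σd² = 30
ρ = 1 − 6Σd² / [n(n²−1)] = 1 − 6×30 / (6×35) = 1 − 180/210 ≈ 0.143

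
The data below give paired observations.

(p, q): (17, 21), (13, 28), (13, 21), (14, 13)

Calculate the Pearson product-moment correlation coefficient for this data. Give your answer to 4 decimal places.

-0.1939

n = 4, Σp = 57, Σq = 83, Σp² = 823, Σq² = 1835, Σpq = 1176
nΣpq − ΣpΣq = 4704 − 4731 = -27
nΣp² − (Σp)² = 3292 − 3249 = 43; nΣq² − (Σq)² = 7340 − 6889 = 451
r = -27 / √(43 × 451) = -27 / 139.2588 ≈ -0.1939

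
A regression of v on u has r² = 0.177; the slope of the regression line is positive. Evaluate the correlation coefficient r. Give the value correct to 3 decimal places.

|r| = √0.177 = 0.421
The association is positive, so r = 0.421.

0.421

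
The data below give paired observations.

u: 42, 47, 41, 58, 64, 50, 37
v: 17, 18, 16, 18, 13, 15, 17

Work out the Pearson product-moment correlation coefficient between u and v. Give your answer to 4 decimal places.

n = 7, Σu = 339, Σv = 114, Σu² = 16983, Σv² = 1876, Σuv = 5471
nΣuv − ΣuΣv = 38297 − 38646 = -349
nΣu² − (Σu)² = 118881 − 114921 = 3960; nΣv² − (Σv)² = 13132 − 12996 = 136
r = -349 / √(3960 × 136) = -349 / 733.8665 ≈ -0.4756

-0.4756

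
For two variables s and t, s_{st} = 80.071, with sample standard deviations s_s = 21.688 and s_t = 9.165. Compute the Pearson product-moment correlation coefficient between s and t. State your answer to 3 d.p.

0.403

r = Cov(s,t) / (s_s · s_t) = 80.071 / (21.688 × 9.165)
  = 80.071 / 198.7705 ≈ 0.403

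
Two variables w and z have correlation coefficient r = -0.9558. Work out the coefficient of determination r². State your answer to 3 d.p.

0.914

r² = (-0.9558)² = 0.914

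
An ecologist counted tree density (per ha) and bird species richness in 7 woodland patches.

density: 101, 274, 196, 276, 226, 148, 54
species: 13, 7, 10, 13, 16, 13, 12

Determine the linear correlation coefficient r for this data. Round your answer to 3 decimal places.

-0.230

n = 7, Σx = 1275, Σy = 84, Σx² = 275765, Σy² = 1056, Σxy = 14967
nΣxy − ΣxΣy = 104769 − 107100 = -2331
nΣx² − (Σx)² = 1930355 − 1625625 = 304730; nΣy² − (Σy)² = 7392 − 7056 = 336
r = -2331 / √(304730 × 336) = -2331 / 10118.7588 ≈ -0.230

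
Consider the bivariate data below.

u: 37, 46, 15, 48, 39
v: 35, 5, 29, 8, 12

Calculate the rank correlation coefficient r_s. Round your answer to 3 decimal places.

-0.800

Rank u: 2, 4, 1, 5, 3
Rank v: 5, 1, 4, 2, 3
d = rank(u) − rank(v): -3, 3, -3, 3, 0; Σd² = 36
ρ = 1 − 6Σd² / [n(n²−1)] = 1 − 6×36 / (5×24) = 1 − 216/120 ≈ -0.800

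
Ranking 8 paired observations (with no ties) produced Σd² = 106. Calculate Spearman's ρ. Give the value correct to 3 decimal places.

ρ = 1 − 6Σd² / [n(n²−1)] = 1 − 6×106 / (8×63)
  = 1 − 636/504 = 1 − 1.2619 ≈ -0.262

-0.262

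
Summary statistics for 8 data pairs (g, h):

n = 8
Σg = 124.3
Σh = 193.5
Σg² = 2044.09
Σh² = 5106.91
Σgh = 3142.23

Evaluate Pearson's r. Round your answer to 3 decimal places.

r = (nΣgh − ΣgΣh) / √[(nΣg² − (Σg)²)(nΣh² − (Σh)²)]
Numerator: 8×3142.23 − 124.3×193.5 = 1085.79
Denominator: √[(16352.72 − 15450.49)(40855.28 − 37442.25)] = √[902.23 × 3413.03] = 1754.8043
r = 1085.79 / 1754.8043 ≈ 0.619

0.619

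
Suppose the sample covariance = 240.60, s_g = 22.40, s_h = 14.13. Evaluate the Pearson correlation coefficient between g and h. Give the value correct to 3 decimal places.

0.760

r = Cov(g,h) / (s_g · s_h) = 240.60 / (22.40 × 14.13)
  = 240.60 / 316.5120 ≈ 0.760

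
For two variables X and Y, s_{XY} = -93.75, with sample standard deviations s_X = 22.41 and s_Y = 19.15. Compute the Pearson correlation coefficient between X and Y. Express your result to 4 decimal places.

r = Cov(X,Y) / (s_X · s_Y) = -93.75 / (22.41 × 19.15)
  = -93.75 / 429.1515 ≈ -0.2185

-0.2185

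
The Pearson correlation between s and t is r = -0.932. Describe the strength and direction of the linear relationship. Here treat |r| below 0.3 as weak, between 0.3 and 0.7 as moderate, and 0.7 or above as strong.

r = -0.932 < 0 so the relationship is negative.
|r| = 0.932, which falls in the strong range.

strong negative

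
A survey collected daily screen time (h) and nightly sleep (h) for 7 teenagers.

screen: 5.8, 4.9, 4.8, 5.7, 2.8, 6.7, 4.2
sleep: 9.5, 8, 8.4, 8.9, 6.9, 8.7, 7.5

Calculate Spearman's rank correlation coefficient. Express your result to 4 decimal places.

Rank screen: 6, 4, 3, 5, 1, 7, 2
Rank sleep: 7, 3, 4, 6, 1, 5, 2
d = rank(screen) − rank(sleep): -1, 1, -1, -1, 0, 2, 0; Σd² = 8
ρ = 1 − 6Σd² / [n(n²−1)] = 1 − 6×8 / (7×48) = 1 − 48/336 ≈ 0.8571

0.8571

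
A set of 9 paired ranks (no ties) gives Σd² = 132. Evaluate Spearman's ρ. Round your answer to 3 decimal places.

-0.100

ρ = 1 − 6Σd² / [n(n²−1)] = 1 − 6×132 / (9×80)
  = 1 − 792/720 = 1 − 1.1000 ≈ -0.100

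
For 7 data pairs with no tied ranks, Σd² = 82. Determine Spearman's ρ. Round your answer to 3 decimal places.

-0.464

ρ = 1 − 6Σd² / [n(n²−1)] = 1 − 6×82 / (7×48)
  = 1 − 492/336 = 1 − 1.4643 ≈ -0.464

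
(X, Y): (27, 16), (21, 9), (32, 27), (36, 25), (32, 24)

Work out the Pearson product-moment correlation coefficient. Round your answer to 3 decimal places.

0.940

n = 5, ΣX = 148, ΣY = 101, ΣX² = 4514, ΣY² = 2267, ΣXY = 3153
nΣXY − ΣXΣY = 15765 − 14948 = 817
nΣX² − (ΣX)² = 22570 − 21904 = 666; nΣY² − (ΣY)² = 11335 − 10201 = 1134
r = 817 / √(666 × 1134) = 817 / 869.0478 ≈ 0.940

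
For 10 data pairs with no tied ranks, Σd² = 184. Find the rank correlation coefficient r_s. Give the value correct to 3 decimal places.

ρ = 1 − 6Σd² / [n(n²−1)] = 1 − 6×184 / (10×99)
  = 1 − 1104/990 = 1 − 1.1152 ≈ -0.115

-0.115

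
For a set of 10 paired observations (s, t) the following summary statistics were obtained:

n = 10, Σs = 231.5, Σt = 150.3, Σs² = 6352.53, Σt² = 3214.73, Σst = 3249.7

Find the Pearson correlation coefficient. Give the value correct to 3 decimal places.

-0.236

r = (nΣst − ΣsΣt) / √[(nΣs² − (Σs)²)(nΣt² − (Σt)²)]
Numerator: 10×3249.7 − 231.5×150.3 = -2297.45
Denominator: √[(63525.3 − 53592.25)(32147.3 − 22590.09)] = √[9933.05 × 9557.21] = 9743.3180
r = -2297.45 / 9743.3180 ≈ -0.236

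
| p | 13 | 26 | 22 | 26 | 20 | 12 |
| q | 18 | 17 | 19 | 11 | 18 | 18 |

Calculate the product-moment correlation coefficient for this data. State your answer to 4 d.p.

-0.5245

n = 6, Σp = 119, Σq = 101, Σp² = 2549, Σq² = 1743, Σpq = 1956
nΣpq − ΣpΣq = 11736 − 12019 = -283
nΣp² − (Σp)² = 15294 − 14161 = 1133; nΣq² − (Σq)² = 10458 − 10201 = 257
r = -283 / √(1133 × 257) = -283 / 539.6119 ≈ -0.5245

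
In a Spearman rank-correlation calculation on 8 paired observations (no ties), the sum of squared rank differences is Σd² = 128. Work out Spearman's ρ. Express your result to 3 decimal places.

-0.524

ρ = 1 − 6Σd² / [n(n²−1)] = 1 − 6×128 / (8×63)
  = 1 − 768/504 = 1 − 1.5238 ≈ -0.524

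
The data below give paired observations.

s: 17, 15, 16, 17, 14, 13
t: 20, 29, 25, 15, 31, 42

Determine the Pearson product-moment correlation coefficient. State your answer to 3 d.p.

n = 6, Σs = 92, Σt = 162, Σs² = 1424, Σt² = 4816, Σst = 2410
nΣst − ΣsΣt = 14460 − 14904 = -444
nΣs² − (Σs)² = 8544 − 8464 = 80; nΣt² − (Σt)² = 28896 − 26244 = 2652
r = -444 / √(80 × 2652) = -444 / 460.6083 ≈ -0.964

-0.964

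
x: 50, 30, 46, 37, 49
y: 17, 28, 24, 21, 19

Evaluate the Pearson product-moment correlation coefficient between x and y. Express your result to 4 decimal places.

n = 5, Σx = 212, Σy = 109, Σx² = 9286, Σy² = 2451, Σxy = 4502
nΣxy − ΣxΣy = 22510 − 23108 = -598
nΣx² − (Σx)² = 46430 − 44944 = 1486; nΣy² − (Σy)² = 12255 − 11881 = 374
r = -598 / √(1486 × 374) = -598 / 745.4958 ≈ -0.8022

-0.8022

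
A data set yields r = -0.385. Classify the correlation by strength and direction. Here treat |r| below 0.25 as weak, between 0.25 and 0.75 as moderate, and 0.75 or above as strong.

moderate negative

r = -0.385 < 0 so the relationship is negative.
|r| = 0.385, which falls in the moderate range.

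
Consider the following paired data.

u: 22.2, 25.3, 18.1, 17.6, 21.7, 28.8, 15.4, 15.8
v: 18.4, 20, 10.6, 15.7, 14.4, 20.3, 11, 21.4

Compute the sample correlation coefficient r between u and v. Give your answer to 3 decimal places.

n = 8, Σu = 164.9, Σv = 131.8, Σu² = 3557.43, Σv² = 2295.82, Σuv = 2787.3
nΣuv − ΣuΣv = 22298.4 − 21733.82 = 564.58
nΣu² − (Σu)² = 28459.44 − 27192.01 = 1267.43; nΣv² − (Σv)² = 18366.56 − 17371.24 = 995.32
r = 564.58 / √(1267.43 × 995.32) = 564.58 / 1123.1645 ≈ 0.503

0.503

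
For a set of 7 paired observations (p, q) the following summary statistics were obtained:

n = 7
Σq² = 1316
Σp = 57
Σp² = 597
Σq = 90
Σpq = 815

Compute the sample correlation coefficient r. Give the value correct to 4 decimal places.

0.5654

r = (nΣpq − ΣpΣq) / √[(nΣp² − (Σp)²)(nΣq² − (Σq)²)]
Numerator: 7×815 − 57×90 = 575
Denominator: √[(4179 − 3249)(9212 − 8100)] = √[930 × 1112] = 1016.9366
r = 575 / 1016.9366 ≈ 0.5654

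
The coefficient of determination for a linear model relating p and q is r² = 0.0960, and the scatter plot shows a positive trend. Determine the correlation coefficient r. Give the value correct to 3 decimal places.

0.310

|r| = √0.0960 = 0.310
The association is positive, so r = 0.310.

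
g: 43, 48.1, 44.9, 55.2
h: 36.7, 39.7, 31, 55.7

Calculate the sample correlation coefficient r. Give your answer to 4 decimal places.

n = 4, Σg = 191.2, Σh = 163.1, Σg² = 9225.66, Σh² = 6986.47, Σgh = 7954.21
nΣgh − ΣgΣh = 31816.84 − 31184.72 = 632.12
nΣg² − (Σg)² = 36902.64 − 36557.44 = 345.2; nΣh² − (Σh)² = 27945.88 − 26601.61 = 1344.27
r = 632.12 / √(345.2 × 1344.27) = 632.12 / 681.2063 ≈ 0.9279

0.9279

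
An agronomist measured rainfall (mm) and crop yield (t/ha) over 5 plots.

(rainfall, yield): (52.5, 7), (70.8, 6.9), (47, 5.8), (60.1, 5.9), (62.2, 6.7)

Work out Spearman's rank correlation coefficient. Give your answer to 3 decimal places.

0.400

Rank rainfall: 2, 5, 1, 3, 4
Rank yield: 5, 4, 1, 2, 3
d = rank(rainfall) − rank(yield): -3, 1, 0, 1, 1; Σd² = 12
ρ = 1 − 6Σd² / [n(n²−1)] = 1 − 6×12 / (5×24) = 1 − 72/120 ≈ 0.400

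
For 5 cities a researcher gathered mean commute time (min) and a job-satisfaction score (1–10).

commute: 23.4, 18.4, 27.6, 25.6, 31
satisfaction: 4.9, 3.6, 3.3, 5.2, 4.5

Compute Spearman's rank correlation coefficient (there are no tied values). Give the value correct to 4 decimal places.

-0.1000

Rank commute: 2, 1, 4, 3, 5
Rank satisfaction: 4, 2, 1, 5, 3
d = rank(commute) − rank(satisfaction): -2, -1, 3, -2, 2; Σd² = 22
ρ = 1 − 6Σd² / [n(n²−1)] = 1 − 6×22 / (5×24) = 1 − 132/120 ≈ -0.1000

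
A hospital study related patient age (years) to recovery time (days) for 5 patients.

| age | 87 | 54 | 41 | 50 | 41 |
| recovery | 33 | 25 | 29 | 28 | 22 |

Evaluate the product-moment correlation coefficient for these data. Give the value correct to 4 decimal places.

0.7340

n = 5, Σx = 273, Σy = 137, Σx² = 16347, Σy² = 3823, Σxy = 7712
nΣxy − ΣxΣy = 38560 − 37401 = 1159
nΣx² − (Σx)² = 81735 − 74529 = 7206; nΣy² − (Σy)² = 19115 − 18769 = 346
r = 1159 / √(7206 × 346) = 1159 / 1579.0111 ≈ 0.7340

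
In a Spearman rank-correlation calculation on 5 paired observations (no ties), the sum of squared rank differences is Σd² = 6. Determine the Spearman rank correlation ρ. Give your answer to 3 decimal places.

0.700

ρ = 1 − 6Σd² / [n(n²−1)] = 1 − 6×6 / (5×24)
  = 1 − 36/120 = 1 − 0.3000 ≈ 0.700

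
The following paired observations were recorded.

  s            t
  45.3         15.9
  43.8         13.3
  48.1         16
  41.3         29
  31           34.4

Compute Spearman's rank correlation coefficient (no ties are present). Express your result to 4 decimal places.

-0.6000

Rank s: 4, 3, 5, 2, 1
Rank t: 2, 1, 3, 4, 5
d = rank(s) − rank(t): 2, 2, 2, -2, -4; Σd² = 32
ρ = 1 − 6Σd² / [n(n²−1)] = 1 − 6×32 / (5×24) = 1 − 192/120 ≈ -0.6000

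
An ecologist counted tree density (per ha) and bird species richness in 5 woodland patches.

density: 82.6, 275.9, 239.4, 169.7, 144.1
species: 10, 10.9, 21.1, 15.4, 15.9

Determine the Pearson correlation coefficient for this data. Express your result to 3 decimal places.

0.310

n = 5, Σx = 911.7, Σy = 73.3, Σx² = 189818.83, Σy² = 1153.99, Σxy = 13789.22
nΣxy − ΣxΣy = 68946.1 − 66827.61 = 2118.49
nΣx² − (Σx)² = 949094.15 − 831196.89 = 117897.26; nΣy² − (Σy)² = 5769.95 − 5372.89 = 397.06
r = 2118.49 / √(117897.26 × 397.06) = 2118.49 / 6841.9505 ≈ 0.310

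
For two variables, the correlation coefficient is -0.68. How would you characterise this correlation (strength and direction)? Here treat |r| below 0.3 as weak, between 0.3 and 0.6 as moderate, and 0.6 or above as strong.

r = -0.68 < 0 so the relationship is negative.
|r| = 0.68, which falls in the strong range.

strong negative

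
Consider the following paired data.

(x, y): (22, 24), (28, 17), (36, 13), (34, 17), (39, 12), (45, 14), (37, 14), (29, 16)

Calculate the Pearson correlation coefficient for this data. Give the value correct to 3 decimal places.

n = 8, Σx = 270, Σy = 127, Σx² = 9476, Σy² = 2115, Σxy = 4130
nΣxy − ΣxΣy = 33040 − 34290 = -1250
nΣx² − (Σx)² = 75808 − 72900 = 2908; nΣy² − (Σy)² = 16920 − 16129 = 791
r = -1250 / √(2908 × 791) = -1250 / 1516.6503 ≈ -0.824

-0.824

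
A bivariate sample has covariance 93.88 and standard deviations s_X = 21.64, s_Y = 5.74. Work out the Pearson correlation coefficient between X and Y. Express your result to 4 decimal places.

0.7558

r = Cov(X,Y) / (s_X · s_Y) = 93.88 / (21.64 × 5.74)
  = 93.88 / 124.2136 ≈ 0.7558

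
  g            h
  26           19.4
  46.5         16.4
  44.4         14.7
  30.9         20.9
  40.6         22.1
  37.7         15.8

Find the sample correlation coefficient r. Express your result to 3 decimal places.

-0.507

n = 6, Σg = 226.1, Σh = 109.3, Σg² = 8834.07, Σh² = 2036.27, Σgh = 4058.41
nΣgh − ΣgΣh = 24350.46 − 24712.73 = -362.27
nΣg² − (Σg)² = 53004.42 − 51121.21 = 1883.21; nΣh² − (Σh)² = 12217.62 − 11946.49 = 271.13
r = -362.27 / √(1883.21 × 271.13) = -362.27 / 714.5591 ≈ -0.507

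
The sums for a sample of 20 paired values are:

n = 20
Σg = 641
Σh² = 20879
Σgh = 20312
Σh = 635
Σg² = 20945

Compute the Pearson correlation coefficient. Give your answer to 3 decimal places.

-0.074

r = (nΣgh − ΣgΣh) / √[(nΣg² − (Σg)²)(nΣh² − (Σh)²)]
Numerator: 20×20312 − 641×635 = -795
Denominator: √[(418900 − 410881)(417580 − 403225)] = √[8019 × 14355] = 10729.0608
r = -795 / 10729.0608 ≈ -0.074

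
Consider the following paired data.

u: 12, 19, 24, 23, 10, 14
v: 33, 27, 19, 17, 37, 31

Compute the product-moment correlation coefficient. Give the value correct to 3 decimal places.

n = 6, Σu = 102, Σv = 164, Σu² = 1906, Σv² = 4798, Σuv = 2560
nΣuv − ΣuΣv = 15360 − 16728 = -1368
nΣu² − (Σu)² = 11436 − 10404 = 1032; nΣv² − (Σv)² = 28788 − 26896 = 1892
r = -1368 / √(1032 × 1892) = -1368 / 1397.3346 ≈ -0.979

-0.979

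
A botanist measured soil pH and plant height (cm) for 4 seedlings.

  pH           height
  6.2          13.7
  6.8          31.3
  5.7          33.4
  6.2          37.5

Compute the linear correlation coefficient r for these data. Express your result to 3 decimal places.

n = 4, Σx = 24.9, Σy = 115.9, Σx² = 155.61, Σy² = 3689.19, Σxy = 720.66
nΣxy − ΣxΣy = 2882.64 − 2885.91 = -3.27
nΣx² − (Σx)² = 622.44 − 620.01 = 2.43; nΣy² − (Σy)² = 14756.76 − 13432.81 = 1323.95
r = -3.27 / √(2.43 × 1323.95) = -3.27 / 56.7204 ≈ -0.058

-0.058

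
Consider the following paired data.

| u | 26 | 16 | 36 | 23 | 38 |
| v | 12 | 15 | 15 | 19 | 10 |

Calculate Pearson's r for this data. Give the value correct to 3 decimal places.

n = 5, Σu = 139, Σv = 71, Σu² = 4201, Σv² = 1055, Σuv = 1909
nΣuv − ΣuΣv = 9545 − 9869 = -324
nΣu² − (Σu)² = 21005 − 19321 = 1684; nΣv² − (Σv)² = 5275 − 5041 = 234
r = -324 / √(1684 × 234) = -324 / 627.7388 ≈ -0.516

-0.516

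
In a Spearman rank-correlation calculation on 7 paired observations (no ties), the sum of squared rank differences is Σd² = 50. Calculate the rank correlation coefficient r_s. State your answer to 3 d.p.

ρ = 1 − 6Σd² / [n(n²−1)] = 1 − 6×50 / (7×48)
  = 1 − 300/336 = 1 − 0.8929 ≈ 0.107

0.107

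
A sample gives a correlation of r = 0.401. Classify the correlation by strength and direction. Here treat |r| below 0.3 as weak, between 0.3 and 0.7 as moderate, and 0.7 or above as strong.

r = 0.401 > 0 so the relationship is positive.
|r| = 0.401, which falls in the moderate range.

moderate positive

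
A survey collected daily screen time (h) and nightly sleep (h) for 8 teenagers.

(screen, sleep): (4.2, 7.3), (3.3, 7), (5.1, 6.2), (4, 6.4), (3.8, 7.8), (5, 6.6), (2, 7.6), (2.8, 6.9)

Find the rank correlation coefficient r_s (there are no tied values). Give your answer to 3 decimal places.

-0.595

Rank screen: 6, 3, 8, 5, 4, 7, 1, 2
Rank sleep: 6, 5, 1, 2, 8, 3, 7, 4
d = rank(screen) − rank(sleep): 0, -2, 7, 3, -4, 4, -6, -2; Σd² = 134
ρ = 1 − 6Σd² / [n(n²−1)] = 1 − 6×134 / (8×63) = 1 − 804/504 ≈ -0.595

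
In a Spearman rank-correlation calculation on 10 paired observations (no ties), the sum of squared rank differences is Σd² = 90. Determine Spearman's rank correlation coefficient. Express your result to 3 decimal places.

ρ = 1 − 6Σd² / [n(n²−1)] = 1 − 6×90 / (10×99)
  = 1 − 540/990 = 1 − 0.5455 ≈ 0.455

0.455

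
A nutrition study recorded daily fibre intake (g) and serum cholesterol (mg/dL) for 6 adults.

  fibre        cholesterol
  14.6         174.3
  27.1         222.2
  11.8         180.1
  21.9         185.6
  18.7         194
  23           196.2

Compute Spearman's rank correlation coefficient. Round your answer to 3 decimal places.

Rank fibre: 2, 6, 1, 4, 3, 5
Rank cholesterol: 1, 6, 2, 3, 4, 5
d = rank(fibre) − rank(cholesterol): 1, 0, -1, 1, -1, 0; Σd² = 4
ρ = 1 − 6Σd² / [n(n²−1)] = 1 − 6×4 / (6×35) = 1 − 24/210 ≈ 0.886

0.886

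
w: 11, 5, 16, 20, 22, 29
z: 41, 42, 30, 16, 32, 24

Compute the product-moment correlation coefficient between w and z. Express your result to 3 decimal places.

n = 6, Σw = 103, Σz = 185, Σw² = 2127, Σz² = 6201, Σwz = 2861
nΣwz − ΣwΣz = 17166 − 19055 = -1889
nΣw² − (Σw)² = 12762 − 10609 = 2153; nΣz² − (Σz)² = 37206 − 34225 = 2981
r = -1889 / √(2153 × 2981) = -1889 / 2533.3955 ≈ -0.746

-0.746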